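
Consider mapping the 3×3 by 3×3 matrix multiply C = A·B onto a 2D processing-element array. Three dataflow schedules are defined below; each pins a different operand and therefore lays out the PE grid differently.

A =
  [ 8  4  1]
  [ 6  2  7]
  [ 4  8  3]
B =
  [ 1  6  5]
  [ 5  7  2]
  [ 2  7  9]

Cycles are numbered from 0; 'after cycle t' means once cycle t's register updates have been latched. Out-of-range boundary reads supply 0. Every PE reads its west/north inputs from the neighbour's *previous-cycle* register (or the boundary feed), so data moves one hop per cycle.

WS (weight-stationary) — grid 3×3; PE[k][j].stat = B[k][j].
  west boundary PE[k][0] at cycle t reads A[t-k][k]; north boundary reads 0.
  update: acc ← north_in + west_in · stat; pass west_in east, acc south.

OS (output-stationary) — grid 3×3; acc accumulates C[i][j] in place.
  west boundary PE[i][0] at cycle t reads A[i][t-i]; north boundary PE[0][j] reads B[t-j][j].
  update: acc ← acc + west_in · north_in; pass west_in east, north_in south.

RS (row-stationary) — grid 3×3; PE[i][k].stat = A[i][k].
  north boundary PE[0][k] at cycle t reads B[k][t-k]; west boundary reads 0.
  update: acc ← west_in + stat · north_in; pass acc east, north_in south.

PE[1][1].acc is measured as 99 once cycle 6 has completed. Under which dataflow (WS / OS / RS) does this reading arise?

WS [3×3] PE[1][1] across cycles:
  step 0 · PE1,1: acc=0; fwd→0 fwd↓0
  step 1 · PE1,1: acc=0; fwd→0 fwd↓0
  step 2 · PE1,1: acc=76; fwd→4 fwd↓76
  step 3 · PE1,1: acc=50; fwd→2 fwd↓50
  step 4 · PE1,1: acc=80; fwd→8 fwd↓80
  step 5 · PE1,1: acc=0; fwd→0 fwd↓0
  step 6 · PE1,1: acc=0; fwd→0 fwd↓0
OS [3×3] PE[1][1] across cycles:
  step 0 · PE1,1: acc=0; fwd→0 fwd↓0
  step 1 · PE1,1: acc=0; fwd→0 fwd↓0
  step 2 · PE1,1: acc=36; fwd→6 fwd↓6
  step 3 · PE1,1: acc=50; fwd→2 fwd↓7
  step 4 · PE1,1: acc=99; fwd→7 fwd↓7
  step 5 · PE1,1: acc=99; fwd→0 fwd↓0
  step 6 · PE1,1: acc=99; fwd→0 fwd↓0
RS [3×3] PE[1][1] across cycles:
  step 0 · PE1,1: acc=0; fwd→0 fwd↓0
  step 1 · PE1,1: acc=0; fwd→0 fwd↓0
  step 2 · PE1,1: acc=16; fwd→16 fwd↓5
  step 3 · PE1,1: acc=50; fwd→50 fwd↓7
  step 4 · PE1,1: acc=34; fwd→34 fwd↓2
  step 5 · PE1,1: acc=0; fwd→0 fwd↓0
  step 6 · PE1,1: acc=0; fwd→0 fwd↓0

dataflow = OS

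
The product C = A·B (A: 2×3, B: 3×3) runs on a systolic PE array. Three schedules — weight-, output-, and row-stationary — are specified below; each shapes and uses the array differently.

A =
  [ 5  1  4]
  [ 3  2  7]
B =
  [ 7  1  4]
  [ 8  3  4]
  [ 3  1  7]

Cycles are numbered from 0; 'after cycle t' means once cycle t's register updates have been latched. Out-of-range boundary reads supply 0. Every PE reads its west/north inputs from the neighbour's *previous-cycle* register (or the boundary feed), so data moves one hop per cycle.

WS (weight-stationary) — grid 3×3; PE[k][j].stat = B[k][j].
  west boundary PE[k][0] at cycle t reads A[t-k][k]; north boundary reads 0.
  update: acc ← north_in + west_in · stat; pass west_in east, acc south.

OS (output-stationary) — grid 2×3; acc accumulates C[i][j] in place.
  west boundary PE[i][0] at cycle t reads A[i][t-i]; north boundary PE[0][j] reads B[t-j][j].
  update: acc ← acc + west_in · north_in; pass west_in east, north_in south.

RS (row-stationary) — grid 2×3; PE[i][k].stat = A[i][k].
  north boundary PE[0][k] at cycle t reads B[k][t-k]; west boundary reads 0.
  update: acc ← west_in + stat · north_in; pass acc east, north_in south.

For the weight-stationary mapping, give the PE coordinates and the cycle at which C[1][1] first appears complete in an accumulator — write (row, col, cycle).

(row, col, cycle) = (2, 1, 4)

Under WS, C[1][1] lands at PE[2][1]:
  t=0 PE[2][1]: acc=0 h=0 v=0
  t=1 PE[2][1]: acc=0 h=0 v=0
  t=2 PE[2][1]: acc=0 h=0 v=0
  t=3 PE[2][1]: acc=12 h=4 v=12
  t=4 PE[2][1]: acc=16 h=7 v=16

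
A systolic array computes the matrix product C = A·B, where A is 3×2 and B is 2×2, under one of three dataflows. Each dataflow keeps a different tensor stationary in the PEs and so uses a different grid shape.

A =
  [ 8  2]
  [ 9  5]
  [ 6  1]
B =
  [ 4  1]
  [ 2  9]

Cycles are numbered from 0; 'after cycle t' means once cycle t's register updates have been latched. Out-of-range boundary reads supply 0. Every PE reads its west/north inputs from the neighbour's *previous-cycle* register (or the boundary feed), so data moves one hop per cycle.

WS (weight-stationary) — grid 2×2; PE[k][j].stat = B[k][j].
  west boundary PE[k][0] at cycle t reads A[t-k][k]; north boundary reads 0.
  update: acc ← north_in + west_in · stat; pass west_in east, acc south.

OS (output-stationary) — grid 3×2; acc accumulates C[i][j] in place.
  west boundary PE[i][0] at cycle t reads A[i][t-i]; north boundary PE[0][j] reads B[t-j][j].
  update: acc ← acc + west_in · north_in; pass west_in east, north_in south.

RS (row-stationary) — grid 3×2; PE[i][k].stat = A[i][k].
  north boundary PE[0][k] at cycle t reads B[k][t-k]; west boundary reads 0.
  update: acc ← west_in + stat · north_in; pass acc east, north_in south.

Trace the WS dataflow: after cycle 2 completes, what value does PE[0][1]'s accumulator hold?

PE[0][1].acc = 9

WS on a 2×2 grid — tracing PE[0][1] and its feeders:
  t=0 PE[0][0]: acc=32 h=8 v=32
  t=0 PE[0][1]: acc=0 h=0 v=0
  t=1 PE[0][0]: acc=36 h=9 v=36
  t=1 PE[0][1]: acc=8 h=8 v=8
  t=2 PE[0][0]: acc=24 h=6 v=24
  t=2 PE[0][1]: acc=9 h=9 v=9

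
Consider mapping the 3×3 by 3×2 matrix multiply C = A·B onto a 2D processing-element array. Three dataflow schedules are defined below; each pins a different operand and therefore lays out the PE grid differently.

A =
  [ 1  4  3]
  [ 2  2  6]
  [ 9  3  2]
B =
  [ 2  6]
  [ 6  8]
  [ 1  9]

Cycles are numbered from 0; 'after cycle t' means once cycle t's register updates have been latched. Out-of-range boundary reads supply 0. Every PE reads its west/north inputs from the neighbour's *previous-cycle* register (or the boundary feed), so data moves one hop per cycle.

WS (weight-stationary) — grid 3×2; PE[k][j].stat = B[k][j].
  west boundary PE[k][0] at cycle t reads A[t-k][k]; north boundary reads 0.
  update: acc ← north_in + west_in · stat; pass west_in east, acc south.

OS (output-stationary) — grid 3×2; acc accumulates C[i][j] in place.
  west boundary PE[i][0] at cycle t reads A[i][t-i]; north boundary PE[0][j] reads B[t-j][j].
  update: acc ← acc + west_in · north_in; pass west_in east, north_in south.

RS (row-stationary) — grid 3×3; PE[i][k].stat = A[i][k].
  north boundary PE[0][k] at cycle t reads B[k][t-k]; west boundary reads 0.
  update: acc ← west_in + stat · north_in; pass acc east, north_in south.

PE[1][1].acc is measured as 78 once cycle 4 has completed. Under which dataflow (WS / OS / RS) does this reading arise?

dataflow = WS

WS (3×2 grid), PE[1][1]:
  [0] (1,1) acc=0 (h:0 v:0)
  [1] (1,1) acc=0 (h:0 v:0)
  [2] (1,1) acc=38 (h:4 v:38)
  [3] (1,1) acc=28 (h:2 v:28)
  [4] (1,1) acc=78 (h:3 v:78)
OS (3×2 grid), PE[1][1]:
  [0] (1,1) acc=0 (h:0 v:0)
  [1] (1,1) acc=0 (h:0 v:0)
  [2] (1,1) acc=12 (h:2 v:6)
  [3] (1,1) acc=28 (h:2 v:8)
  [4] (1,1) acc=82 (h:6 v:9)
RS (3×3 grid), PE[1][1]:
  [0] (1,1) acc=0 (h:0 v:0)
  [1] (1,1) acc=0 (h:0 v:0)
  [2] (1,1) acc=16 (h:16 v:6)
  [3] (1,1) acc=28 (h:28 v:8)
  [4] (1,1) acc=0 (h:0 v:0)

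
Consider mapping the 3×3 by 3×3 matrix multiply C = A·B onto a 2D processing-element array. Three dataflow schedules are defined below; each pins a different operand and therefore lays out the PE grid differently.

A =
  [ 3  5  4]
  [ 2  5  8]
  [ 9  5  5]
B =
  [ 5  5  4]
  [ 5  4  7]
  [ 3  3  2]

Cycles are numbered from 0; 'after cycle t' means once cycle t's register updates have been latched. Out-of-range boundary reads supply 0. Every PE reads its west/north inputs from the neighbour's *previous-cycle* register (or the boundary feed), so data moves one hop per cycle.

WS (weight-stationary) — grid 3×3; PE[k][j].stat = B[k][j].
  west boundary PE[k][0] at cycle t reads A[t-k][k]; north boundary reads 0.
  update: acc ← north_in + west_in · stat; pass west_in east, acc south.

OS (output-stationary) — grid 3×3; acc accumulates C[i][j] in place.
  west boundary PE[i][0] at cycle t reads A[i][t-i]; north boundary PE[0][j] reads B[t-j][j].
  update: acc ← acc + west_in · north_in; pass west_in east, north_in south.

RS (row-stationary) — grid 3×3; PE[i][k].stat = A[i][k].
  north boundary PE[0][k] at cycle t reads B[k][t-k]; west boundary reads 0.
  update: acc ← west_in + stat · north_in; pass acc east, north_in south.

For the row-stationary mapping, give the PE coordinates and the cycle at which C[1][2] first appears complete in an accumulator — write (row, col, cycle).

(row, col, cycle) = (1, 2, 5)

RS — PE[1][2] is where C[1][2] collects:
  c0 r1c2: 0 / 0 / 0
  c1 r1c2: 0 / 0 / 0
  c2 r1c2: 0 / 0 / 0
  c3 r1c2: 59 / 59 / 3
  c4 r1c2: 54 / 54 / 3
  c5 r1c2: 59 / 59 / 2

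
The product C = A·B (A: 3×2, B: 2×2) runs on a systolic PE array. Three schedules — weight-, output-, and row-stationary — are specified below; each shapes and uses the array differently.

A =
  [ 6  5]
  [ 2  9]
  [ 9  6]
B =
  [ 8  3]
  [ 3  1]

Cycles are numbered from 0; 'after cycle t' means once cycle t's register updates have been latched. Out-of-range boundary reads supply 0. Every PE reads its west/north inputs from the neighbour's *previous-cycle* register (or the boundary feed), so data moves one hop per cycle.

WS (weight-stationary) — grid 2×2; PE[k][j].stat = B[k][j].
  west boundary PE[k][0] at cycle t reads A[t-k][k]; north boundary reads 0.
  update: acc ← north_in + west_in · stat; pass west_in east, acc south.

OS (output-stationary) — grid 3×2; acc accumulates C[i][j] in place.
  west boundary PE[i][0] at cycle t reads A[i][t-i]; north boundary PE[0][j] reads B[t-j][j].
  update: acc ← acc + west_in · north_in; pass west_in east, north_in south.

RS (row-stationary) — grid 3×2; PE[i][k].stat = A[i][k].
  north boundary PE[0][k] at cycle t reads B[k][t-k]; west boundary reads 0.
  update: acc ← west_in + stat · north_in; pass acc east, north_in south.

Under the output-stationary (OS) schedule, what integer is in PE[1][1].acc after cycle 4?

OS on a 3×2 grid — tracing PE[1][1] and its feeders:
  t=0 PE[0][1]: acc=0 h=0 v=0
  t=0 PE[1][0]: acc=0 h=0 v=0
  t=0 PE[1][1]: acc=0 h=0 v=0
  t=1 PE[0][1]: acc=18 h=6 v=3
  t=1 PE[1][0]: acc=16 h=2 v=8
  t=1 PE[1][1]: acc=0 h=0 v=0
  t=2 PE[0][1]: acc=23 h=5 v=1
  t=2 PE[1][0]: acc=43 h=9 v=3
  t=2 PE[1][1]: acc=6 h=2 v=3
  t=3 PE[0][1]: acc=23 h=0 v=0
  t=3 PE[1][0]: acc=43 h=0 v=0
  t=3 PE[1][1]: acc=15 h=9 v=1
  t=4 PE[0][1]: acc=23 h=0 v=0
  t=4 PE[1][0]: acc=43 h=0 v=0
  t=4 PE[1][1]: acc=15 h=0 v=0

PE[1][1].acc = 15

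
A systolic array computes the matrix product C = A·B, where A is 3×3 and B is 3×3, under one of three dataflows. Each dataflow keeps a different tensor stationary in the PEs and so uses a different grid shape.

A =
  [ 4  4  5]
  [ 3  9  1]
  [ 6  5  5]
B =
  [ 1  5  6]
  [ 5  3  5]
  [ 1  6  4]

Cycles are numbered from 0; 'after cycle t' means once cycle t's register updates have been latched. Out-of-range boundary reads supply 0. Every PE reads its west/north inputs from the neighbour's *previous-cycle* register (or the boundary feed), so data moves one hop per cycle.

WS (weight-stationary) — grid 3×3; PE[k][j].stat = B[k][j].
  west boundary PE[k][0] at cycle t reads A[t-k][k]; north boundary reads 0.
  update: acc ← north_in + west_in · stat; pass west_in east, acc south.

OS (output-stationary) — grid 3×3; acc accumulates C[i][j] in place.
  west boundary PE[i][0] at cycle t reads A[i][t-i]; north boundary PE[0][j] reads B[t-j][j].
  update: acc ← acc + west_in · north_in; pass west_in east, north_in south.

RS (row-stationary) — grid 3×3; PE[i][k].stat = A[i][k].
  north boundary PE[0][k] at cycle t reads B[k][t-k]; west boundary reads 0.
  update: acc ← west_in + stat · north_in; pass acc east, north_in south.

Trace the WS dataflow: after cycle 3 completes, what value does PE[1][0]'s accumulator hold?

WS (3×3). Following PE[1][0] plus its west/north inputs:
  after 0 — PE[0][0] acc=4, pass-E 4, pass-S 4
  after 0 — PE[1][0] acc=0, pass-E 0, pass-S 0
  after 1 — PE[0][0] acc=3, pass-E 3, pass-S 3
  after 1 — PE[1][0] acc=24, pass-E 4, pass-S 24
  after 2 — PE[0][0] acc=6, pass-E 6, pass-S 6
  after 2 — PE[1][0] acc=48, pass-E 9, pass-S 48
  after 3 — PE[0][0] acc=0, pass-E 0, pass-S 0
  after 3 — PE[1][0] acc=31, pass-E 5, pass-S 31

PE[1][0].acc = 31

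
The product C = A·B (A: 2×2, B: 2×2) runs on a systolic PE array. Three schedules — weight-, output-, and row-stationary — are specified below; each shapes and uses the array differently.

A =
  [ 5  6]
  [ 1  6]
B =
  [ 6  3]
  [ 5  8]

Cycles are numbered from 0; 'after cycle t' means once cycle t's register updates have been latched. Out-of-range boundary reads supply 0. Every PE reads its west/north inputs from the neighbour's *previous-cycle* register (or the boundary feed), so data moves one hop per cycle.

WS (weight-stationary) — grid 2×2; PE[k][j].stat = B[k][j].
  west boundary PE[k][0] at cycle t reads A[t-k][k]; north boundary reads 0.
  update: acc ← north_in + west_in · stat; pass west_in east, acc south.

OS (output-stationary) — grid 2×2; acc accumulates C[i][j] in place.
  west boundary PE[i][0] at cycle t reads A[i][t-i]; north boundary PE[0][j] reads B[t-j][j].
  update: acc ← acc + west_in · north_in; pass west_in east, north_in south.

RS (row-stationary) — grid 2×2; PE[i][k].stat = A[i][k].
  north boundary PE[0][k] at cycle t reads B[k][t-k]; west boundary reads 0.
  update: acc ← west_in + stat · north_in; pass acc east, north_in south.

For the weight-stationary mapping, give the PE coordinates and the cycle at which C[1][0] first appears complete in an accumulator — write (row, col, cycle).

WS — PE[1][0] is where C[1][0] collects:
  t=0 PE[1][0]: acc=0 h=0 v=0
  t=1 PE[1][0]: acc=60 h=6 v=60
  t=2 PE[1][0]: acc=36 h=6 v=36

(row, col, cycle) = (1, 0, 2)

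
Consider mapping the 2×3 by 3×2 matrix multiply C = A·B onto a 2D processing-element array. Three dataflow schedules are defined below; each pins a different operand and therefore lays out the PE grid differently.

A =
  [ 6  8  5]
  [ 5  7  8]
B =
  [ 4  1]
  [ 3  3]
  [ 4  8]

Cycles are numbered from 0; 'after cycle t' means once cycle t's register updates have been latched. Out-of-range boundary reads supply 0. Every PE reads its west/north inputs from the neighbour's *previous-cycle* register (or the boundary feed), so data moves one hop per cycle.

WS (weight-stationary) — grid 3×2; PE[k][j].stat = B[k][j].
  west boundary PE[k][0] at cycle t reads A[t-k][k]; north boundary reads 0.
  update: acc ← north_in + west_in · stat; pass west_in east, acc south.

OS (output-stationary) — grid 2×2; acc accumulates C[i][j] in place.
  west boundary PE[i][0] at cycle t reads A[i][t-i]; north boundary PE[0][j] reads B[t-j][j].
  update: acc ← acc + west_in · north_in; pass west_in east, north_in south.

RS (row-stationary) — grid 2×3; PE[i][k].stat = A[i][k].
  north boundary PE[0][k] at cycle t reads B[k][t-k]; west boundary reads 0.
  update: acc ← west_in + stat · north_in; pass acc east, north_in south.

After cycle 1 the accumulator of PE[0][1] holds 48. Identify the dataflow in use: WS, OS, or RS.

WS (3×2 grid), PE[0][1]:
  0: (0,1).acc=0  regs=<0,0>
  1: (0,1).acc=6  regs=<6,6>
OS (2×2 grid), PE[0][1]:
  0: (0,1).acc=0  regs=<0,0>
  1: (0,1).acc=6  regs=<6,1>
RS (2×3 grid), PE[0][1]:
  0: (0,1).acc=0  regs=<0,0>
  1: (0,1).acc=48  regs=<48,3>

dataflow = RS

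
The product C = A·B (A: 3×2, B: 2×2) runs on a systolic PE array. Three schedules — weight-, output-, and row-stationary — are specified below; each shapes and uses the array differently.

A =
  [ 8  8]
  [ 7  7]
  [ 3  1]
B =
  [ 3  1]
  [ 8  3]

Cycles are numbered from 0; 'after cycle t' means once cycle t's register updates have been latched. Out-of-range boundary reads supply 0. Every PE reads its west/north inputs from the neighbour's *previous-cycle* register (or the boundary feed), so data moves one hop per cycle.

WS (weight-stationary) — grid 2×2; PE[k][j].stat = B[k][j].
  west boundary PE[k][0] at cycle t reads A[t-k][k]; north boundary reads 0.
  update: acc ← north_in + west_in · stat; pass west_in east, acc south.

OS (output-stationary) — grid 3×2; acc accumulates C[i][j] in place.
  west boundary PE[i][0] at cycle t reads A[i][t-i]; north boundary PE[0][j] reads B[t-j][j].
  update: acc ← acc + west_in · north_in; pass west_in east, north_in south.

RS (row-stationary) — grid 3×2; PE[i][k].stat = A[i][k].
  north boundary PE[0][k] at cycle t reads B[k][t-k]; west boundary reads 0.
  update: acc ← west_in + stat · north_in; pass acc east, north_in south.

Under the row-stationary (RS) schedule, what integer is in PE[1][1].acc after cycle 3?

PE[1][1].acc = 28

RS (3×2). Following PE[1][1] plus its west/north inputs:
  [0] (0,1) acc=0 (h:0 v:0)
  [0] (1,0) acc=0 (h:0 v:0)
  [0] (1,1) acc=0 (h:0 v:0)
  [1] (0,1) acc=88 (h:88 v:8)
  [1] (1,0) acc=21 (h:21 v:3)
  [1] (1,1) acc=0 (h:0 v:0)
  [2] (0,1) acc=32 (h:32 v:3)
  [2] (1,0) acc=7 (h:7 v:1)
  [2] (1,1) acc=77 (h:77 v:8)
  [3] (0,1) acc=0 (h:0 v:0)
  [3] (1,0) acc=0 (h:0 v:0)
  [3] (1,1) acc=28 (h:28 v:3)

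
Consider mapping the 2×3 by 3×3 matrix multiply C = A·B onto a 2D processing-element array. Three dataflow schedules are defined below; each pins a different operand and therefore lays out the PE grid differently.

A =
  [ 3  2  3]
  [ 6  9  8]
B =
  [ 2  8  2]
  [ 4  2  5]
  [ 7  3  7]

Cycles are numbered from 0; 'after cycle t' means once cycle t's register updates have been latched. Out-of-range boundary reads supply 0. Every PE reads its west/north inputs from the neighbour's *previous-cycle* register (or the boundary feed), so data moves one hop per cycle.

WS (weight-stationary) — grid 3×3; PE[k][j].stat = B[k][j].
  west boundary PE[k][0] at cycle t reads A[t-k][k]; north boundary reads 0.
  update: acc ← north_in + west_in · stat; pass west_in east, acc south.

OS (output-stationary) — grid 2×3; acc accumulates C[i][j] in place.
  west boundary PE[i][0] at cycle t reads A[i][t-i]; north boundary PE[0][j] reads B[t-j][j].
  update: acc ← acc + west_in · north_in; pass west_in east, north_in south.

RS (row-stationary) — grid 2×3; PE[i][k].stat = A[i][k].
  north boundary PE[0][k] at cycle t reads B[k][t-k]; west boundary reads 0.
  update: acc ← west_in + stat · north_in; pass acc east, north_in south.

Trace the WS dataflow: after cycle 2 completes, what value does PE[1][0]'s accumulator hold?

PE[1][0].acc = 48

WS 3×3: PE[1][0] cycle-by-cycle (with neighbour feeds):
  c0 r0c0: 6 / 3 / 6
  c0 r1c0: 0 / 0 / 0
  c1 r0c0: 12 / 6 / 12
  c1 r1c0: 14 / 2 / 14
  c2 r0c0: 0 / 0 / 0
  c2 r1c0: 48 / 9 / 48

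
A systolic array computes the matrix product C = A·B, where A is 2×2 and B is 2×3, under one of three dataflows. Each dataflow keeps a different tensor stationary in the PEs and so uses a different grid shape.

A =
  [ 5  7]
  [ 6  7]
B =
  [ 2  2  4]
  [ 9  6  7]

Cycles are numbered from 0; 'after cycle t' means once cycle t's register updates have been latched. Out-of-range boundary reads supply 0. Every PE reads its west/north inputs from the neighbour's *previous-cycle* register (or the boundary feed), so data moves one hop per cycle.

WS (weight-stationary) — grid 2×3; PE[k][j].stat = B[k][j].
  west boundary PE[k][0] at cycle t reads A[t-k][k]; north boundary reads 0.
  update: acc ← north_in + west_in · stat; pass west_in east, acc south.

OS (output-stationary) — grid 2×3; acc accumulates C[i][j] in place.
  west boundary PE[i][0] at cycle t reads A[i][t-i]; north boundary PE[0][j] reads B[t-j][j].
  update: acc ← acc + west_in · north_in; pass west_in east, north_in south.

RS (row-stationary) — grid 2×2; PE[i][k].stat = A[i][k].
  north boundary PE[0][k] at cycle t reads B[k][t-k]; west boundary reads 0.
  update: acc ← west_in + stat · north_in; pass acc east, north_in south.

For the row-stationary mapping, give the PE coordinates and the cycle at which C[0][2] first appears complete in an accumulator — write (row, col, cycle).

Under RS, C[0][2] lands at PE[0][1]:
  after 0 — PE[0][1] acc=0, pass-E 0, pass-S 0
  after 1 — PE[0][1] acc=73, pass-E 73, pass-S 9
  after 2 — PE[0][1] acc=52, pass-E 52, pass-S 6
  after 3 — PE[0][1] acc=69, pass-E 69, pass-S 7

(row, col, cycle) = (0, 1, 3)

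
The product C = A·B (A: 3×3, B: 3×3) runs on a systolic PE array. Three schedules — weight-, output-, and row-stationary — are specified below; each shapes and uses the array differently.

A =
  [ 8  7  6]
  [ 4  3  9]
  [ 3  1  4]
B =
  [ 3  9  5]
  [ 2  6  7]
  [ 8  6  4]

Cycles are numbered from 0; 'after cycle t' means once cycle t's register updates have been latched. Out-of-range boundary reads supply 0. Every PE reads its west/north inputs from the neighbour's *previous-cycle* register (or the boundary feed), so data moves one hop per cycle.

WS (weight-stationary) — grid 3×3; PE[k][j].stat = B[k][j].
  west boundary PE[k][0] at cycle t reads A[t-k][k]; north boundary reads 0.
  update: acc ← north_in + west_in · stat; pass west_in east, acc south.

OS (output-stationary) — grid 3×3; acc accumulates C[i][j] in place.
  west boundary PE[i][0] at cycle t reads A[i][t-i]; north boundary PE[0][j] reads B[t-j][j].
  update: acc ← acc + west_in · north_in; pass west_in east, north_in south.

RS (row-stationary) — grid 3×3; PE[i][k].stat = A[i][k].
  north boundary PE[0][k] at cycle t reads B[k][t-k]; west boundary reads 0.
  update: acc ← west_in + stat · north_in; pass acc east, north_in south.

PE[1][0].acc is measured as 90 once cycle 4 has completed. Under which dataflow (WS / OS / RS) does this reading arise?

WS (3×3 grid), PE[1][0]:
  cycle 0: PE[1][0] → acc 0, east 0, south 0
  cycle 1: PE[1][0] → acc 38, east 7, south 38
  cycle 2: PE[1][0] → acc 18, east 3, south 18
  cycle 3: PE[1][0] → acc 11, east 1, south 11
  cycle 4: PE[1][0] → acc 0, east 0, south 0
OS (3×3 grid), PE[1][0]:
  cycle 0: PE[1][0] → acc 0, east 0, south 0
  cycle 1: PE[1][0] → acc 12, east 4, south 3
  cycle 2: PE[1][0] → acc 18, east 3, south 2
  cycle 3: PE[1][0] → acc 90, east 9, south 8
  cycle 4: PE[1][0] → acc 90, east 0, south 0
RS (3×3 grid), PE[1][0]:
  cycle 0: PE[1][0] → acc 0, east 0, south 0
  cycle 1: PE[1][0] → acc 12, east 12, south 3
  cycle 2: PE[1][0] → acc 36, east 36, south 9
  cycle 3: PE[1][0] → acc 20, east 20, south 5
  cycle 4: PE[1][0] → acc 0, east 0, south 0

dataflow = OS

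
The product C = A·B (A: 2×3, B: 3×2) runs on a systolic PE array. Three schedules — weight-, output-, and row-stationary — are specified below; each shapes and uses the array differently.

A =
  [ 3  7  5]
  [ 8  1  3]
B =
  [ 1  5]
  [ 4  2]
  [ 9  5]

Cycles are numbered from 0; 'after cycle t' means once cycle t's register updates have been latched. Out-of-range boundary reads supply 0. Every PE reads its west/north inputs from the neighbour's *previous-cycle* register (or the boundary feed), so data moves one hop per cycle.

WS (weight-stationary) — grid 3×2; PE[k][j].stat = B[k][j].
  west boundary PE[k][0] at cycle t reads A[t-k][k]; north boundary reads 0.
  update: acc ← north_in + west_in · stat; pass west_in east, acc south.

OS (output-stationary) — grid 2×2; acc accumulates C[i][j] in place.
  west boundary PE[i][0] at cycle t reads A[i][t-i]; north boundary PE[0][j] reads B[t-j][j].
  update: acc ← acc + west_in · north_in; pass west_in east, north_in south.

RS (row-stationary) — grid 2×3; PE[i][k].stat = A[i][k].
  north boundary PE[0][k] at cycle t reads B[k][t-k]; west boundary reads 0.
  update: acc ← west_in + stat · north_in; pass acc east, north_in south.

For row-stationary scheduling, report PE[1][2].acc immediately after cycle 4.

PE[1][2].acc = 57

RS on a 2×3 grid — tracing PE[1][2] and its feeders:
  0: (0,2).acc=0  regs=<0,0>
  0: (1,1).acc=0  regs=<0,0>
  0: (1,2).acc=0  regs=<0,0>
  1: (0,2).acc=0  regs=<0,0>
  1: (1,1).acc=0  regs=<0,0>
  1: (1,2).acc=0  regs=<0,0>
  2: (0,2).acc=76  regs=<76,9>
  2: (1,1).acc=12  regs=<12,4>
  2: (1,2).acc=0  regs=<0,0>
  3: (0,2).acc=54  regs=<54,5>
  3: (1,1).acc=42  regs=<42,2>
  3: (1,2).acc=39  regs=<39,9>
  4: (0,2).acc=0  regs=<0,0>
  4: (1,1).acc=0  regs=<0,0>
  4: (1,2).acc=57  regs=<57,5>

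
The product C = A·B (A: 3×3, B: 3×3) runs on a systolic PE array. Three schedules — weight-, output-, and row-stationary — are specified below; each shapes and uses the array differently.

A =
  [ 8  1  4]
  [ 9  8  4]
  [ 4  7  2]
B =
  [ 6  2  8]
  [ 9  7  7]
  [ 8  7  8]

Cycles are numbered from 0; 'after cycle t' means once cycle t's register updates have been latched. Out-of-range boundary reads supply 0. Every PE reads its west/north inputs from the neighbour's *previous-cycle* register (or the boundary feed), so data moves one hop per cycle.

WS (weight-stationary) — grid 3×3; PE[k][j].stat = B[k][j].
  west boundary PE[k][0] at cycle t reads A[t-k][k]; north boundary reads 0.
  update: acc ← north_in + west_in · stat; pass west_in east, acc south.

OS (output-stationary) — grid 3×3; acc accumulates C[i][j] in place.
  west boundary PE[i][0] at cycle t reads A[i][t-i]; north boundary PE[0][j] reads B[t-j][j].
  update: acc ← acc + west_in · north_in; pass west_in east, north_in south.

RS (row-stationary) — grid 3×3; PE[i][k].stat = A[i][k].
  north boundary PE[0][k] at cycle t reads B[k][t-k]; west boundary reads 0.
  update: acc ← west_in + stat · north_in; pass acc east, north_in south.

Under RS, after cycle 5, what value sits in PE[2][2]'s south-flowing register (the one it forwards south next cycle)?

register = 7

RS 3×3: PE[2][2] cycle-by-cycle (with neighbour feeds):
  cycle 0: PE[1][2] → acc 0, east 0, south 0
  cycle 0: PE[2][1] → acc 0, east 0, south 0
  cycle 0: PE[2][2] → acc 0, east 0, south 0
  cycle 1: PE[1][2] → acc 0, east 0, south 0
  cycle 1: PE[2][1] → acc 0, east 0, south 0
  cycle 1: PE[2][2] → acc 0, east 0, south 0
  cycle 2: PE[1][2] → acc 0, east 0, south 0
  cycle 2: PE[2][1] → acc 0, east 0, south 0
  cycle 2: PE[2][2] → acc 0, east 0, south 0
  cycle 3: PE[1][2] → acc 158, east 158, south 8
  cycle 3: PE[2][1] → acc 87, east 87, south 9
  cycle 3: PE[2][2] → acc 0, east 0, south 0
  cycle 4: PE[1][2] → acc 102, east 102, south 7
  cycle 4: PE[2][1] → acc 57, east 57, south 7
  cycle 4: PE[2][2] → acc 103, east 103, south 8
  cycle 5: PE[1][2] → acc 160, east 160, south 8
  cycle 5: PE[2][1] → acc 81, east 81, south 7
  cycle 5: PE[2][2] → acc 71, east 71, south 7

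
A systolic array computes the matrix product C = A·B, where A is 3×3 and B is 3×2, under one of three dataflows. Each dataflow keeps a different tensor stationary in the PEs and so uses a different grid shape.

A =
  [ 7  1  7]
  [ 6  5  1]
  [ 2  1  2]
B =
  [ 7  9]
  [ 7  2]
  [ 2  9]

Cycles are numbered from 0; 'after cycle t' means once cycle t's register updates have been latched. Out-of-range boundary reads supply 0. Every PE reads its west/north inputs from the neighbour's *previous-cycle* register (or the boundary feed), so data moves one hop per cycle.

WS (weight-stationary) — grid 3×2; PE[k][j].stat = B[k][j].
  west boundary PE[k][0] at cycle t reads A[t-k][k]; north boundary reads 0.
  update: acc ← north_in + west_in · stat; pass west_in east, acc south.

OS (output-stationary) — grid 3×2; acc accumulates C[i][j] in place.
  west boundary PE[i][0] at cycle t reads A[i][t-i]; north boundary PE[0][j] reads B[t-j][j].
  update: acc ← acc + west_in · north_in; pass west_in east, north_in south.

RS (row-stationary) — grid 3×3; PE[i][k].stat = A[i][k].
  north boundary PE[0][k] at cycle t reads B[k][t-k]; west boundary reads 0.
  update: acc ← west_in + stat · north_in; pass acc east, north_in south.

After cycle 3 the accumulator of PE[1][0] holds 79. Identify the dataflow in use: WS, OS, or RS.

dataflow = OS

WS [3×2] PE[1][0] across cycles:
  t=0 PE[1][0]: acc=0 h=0 v=0
  t=1 PE[1][0]: acc=56 h=1 v=56
  t=2 PE[1][0]: acc=77 h=5 v=77
  t=3 PE[1][0]: acc=21 h=1 v=21
OS [3×2] PE[1][0] across cycles:
  t=0 PE[1][0]: acc=0 h=0 v=0
  t=1 PE[1][0]: acc=42 h=6 v=7
  t=2 PE[1][0]: acc=77 h=5 v=7
  t=3 PE[1][0]: acc=79 h=1 v=2
RS [3×3] PE[1][0] across cycles:
  t=0 PE[1][0]: acc=0 h=0 v=0
  t=1 PE[1][0]: acc=42 h=42 v=7
  t=2 PE[1][0]: acc=54 h=54 v=9
  t=3 PE[1][0]: acc=0 h=0 v=0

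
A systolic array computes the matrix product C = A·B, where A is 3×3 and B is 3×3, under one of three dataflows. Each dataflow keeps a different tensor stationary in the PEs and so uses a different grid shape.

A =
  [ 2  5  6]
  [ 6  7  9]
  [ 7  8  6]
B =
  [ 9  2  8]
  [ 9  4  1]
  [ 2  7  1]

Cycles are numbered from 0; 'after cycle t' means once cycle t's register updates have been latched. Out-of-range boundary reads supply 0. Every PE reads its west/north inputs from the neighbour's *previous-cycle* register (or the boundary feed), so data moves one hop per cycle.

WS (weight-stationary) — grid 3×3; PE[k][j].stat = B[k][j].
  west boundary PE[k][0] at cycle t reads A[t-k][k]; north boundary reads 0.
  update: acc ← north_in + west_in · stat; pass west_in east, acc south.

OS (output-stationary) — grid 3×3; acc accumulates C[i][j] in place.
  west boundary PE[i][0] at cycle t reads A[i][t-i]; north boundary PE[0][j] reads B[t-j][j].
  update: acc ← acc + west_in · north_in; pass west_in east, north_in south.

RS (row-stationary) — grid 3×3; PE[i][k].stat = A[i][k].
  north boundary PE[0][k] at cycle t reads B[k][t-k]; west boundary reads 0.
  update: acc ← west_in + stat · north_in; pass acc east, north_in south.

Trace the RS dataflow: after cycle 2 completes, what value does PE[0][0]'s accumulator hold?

RS on a 3×3 grid — tracing PE[0][0] and its feeders:
  [0] (0,0) acc=18 (h:18 v:9)
  [1] (0,0) acc=4 (h:4 v:2)
  [2] (0,0) acc=16 (h:16 v:8)

PE[0][0].acc = 16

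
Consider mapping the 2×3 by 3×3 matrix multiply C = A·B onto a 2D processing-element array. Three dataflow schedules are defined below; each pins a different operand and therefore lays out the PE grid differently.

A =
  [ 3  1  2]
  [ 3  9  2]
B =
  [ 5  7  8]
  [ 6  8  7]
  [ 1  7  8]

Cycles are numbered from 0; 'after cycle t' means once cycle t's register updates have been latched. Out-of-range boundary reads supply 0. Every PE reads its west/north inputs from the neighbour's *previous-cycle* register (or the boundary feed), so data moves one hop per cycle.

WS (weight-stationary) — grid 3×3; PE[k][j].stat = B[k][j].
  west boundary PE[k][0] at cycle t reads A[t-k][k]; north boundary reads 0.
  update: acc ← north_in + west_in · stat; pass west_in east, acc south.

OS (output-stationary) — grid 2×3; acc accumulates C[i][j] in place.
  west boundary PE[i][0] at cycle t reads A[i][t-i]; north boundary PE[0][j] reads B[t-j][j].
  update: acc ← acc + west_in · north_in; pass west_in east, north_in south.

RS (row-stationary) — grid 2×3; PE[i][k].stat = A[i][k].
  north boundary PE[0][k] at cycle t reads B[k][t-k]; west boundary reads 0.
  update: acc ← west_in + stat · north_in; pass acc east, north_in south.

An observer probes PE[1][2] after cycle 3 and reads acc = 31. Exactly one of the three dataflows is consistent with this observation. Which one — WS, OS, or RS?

— WS: 3×3; PE[1][2] trace:
  @0  [1,2]  acc 0  |  →0  ↓0
  @1  [1,2]  acc 0  |  →0  ↓0
  @2  [1,2]  acc 0  |  →0  ↓0
  @3  [1,2]  acc 31  |  →1  ↓31
— OS: 2×3; PE[1][2] trace:
  @0  [1,2]  acc 0  |  →0  ↓0
  @1  [1,2]  acc 0  |  →0  ↓0
  @2  [1,2]  acc 0  |  →0  ↓0
  @3  [1,2]  acc 24  |  →3  ↓8
— RS: 2×3; PE[1][2] trace:
  @0  [1,2]  acc 0  |  →0  ↓0
  @1  [1,2]  acc 0  |  →0  ↓0
  @2  [1,2]  acc 0  |  →0  ↓0
  @3  [1,2]  acc 71  |  →71  ↓1

dataflow = WS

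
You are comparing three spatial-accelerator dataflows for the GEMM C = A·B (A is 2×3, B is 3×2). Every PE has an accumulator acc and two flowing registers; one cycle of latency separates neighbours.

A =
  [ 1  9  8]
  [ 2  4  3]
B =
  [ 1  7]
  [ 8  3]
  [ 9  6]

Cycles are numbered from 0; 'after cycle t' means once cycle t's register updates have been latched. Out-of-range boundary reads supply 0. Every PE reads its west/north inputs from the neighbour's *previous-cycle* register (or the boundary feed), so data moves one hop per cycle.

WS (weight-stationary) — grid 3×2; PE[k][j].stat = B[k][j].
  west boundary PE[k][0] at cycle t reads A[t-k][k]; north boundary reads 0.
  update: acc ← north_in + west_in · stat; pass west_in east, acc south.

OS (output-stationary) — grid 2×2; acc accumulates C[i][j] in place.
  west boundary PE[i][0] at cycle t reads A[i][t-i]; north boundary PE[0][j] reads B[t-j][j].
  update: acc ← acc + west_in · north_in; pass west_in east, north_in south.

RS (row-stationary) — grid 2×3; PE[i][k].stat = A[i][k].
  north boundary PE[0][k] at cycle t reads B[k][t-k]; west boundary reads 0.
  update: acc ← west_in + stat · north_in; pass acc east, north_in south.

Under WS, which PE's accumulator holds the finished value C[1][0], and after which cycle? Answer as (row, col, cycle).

(row, col, cycle) = (2, 0, 3)

Under WS, C[1][0] lands at PE[2][0]:
  t=0 PE[2][0]: acc=0 h=0 v=0
  t=1 PE[2][0]: acc=0 h=0 v=0
  t=2 PE[2][0]: acc=145 h=8 v=145
  t=3 PE[2][0]: acc=61 h=3 v=61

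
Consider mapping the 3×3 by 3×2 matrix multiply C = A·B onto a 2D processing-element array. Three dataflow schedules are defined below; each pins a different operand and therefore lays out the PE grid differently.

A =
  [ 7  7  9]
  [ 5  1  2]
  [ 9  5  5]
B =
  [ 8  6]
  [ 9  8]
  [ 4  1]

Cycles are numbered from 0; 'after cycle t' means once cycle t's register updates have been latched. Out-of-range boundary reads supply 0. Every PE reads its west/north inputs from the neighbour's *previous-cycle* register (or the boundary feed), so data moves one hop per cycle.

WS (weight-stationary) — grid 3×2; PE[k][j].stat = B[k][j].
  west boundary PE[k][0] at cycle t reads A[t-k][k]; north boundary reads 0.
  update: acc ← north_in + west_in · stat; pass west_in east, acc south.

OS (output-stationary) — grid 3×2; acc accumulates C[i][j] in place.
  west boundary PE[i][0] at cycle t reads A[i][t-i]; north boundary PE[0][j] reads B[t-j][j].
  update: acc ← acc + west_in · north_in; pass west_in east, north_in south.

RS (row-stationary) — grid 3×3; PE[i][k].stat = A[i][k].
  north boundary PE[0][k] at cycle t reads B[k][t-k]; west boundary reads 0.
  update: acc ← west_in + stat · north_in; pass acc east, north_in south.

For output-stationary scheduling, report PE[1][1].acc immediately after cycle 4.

PE[1][1].acc = 40

OS on a 3×2 grid — tracing PE[1][1] and its feeders:
  t=0 PE[0][1]: acc=0 h=0 v=0
  t=0 PE[1][0]: acc=0 h=0 v=0
  t=0 PE[1][1]: acc=0 h=0 v=0
  t=1 PE[0][1]: acc=42 h=7 v=6
  t=1 PE[1][0]: acc=40 h=5 v=8
  t=1 PE[1][1]: acc=0 h=0 v=0
  t=2 PE[0][1]: acc=98 h=7 v=8
  t=2 PE[1][0]: acc=49 h=1 v=9
  t=2 PE[1][1]: acc=30 h=5 v=6
  t=3 PE[0][1]: acc=107 h=9 v=1
  t=3 PE[1][0]: acc=57 h=2 v=4
  t=3 PE[1][1]: acc=38 h=1 v=8
  t=4 PE[0][1]: acc=107 h=0 v=0
  t=4 PE[1][0]: acc=57 h=0 v=0
  t=4 PE[1][1]: acc=40 h=2 v=1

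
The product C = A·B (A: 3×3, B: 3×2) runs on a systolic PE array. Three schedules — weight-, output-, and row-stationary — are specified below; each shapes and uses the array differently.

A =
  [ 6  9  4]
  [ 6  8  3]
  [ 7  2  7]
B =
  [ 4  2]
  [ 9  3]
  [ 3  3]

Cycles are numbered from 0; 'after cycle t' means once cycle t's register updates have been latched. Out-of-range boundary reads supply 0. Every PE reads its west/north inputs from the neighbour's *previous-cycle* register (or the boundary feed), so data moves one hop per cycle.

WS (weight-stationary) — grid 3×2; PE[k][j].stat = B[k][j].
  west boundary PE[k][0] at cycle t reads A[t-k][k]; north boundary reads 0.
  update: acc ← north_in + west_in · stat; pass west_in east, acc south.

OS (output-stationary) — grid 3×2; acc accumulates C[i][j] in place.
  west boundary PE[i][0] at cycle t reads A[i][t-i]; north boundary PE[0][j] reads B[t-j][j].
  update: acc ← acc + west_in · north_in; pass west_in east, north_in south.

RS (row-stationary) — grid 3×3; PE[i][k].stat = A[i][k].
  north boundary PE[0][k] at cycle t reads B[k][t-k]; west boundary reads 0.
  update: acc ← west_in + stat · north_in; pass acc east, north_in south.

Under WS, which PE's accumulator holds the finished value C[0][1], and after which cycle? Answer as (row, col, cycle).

(row, col, cycle) = (2, 1, 3)

Under WS, C[0][1] lands at PE[2][1]:
  0: (2,1).acc=0  regs=<0,0>
  1: (2,1).acc=0  regs=<0,0>
  2: (2,1).acc=0  regs=<0,0>
  3: (2,1).acc=51  regs=<4,51>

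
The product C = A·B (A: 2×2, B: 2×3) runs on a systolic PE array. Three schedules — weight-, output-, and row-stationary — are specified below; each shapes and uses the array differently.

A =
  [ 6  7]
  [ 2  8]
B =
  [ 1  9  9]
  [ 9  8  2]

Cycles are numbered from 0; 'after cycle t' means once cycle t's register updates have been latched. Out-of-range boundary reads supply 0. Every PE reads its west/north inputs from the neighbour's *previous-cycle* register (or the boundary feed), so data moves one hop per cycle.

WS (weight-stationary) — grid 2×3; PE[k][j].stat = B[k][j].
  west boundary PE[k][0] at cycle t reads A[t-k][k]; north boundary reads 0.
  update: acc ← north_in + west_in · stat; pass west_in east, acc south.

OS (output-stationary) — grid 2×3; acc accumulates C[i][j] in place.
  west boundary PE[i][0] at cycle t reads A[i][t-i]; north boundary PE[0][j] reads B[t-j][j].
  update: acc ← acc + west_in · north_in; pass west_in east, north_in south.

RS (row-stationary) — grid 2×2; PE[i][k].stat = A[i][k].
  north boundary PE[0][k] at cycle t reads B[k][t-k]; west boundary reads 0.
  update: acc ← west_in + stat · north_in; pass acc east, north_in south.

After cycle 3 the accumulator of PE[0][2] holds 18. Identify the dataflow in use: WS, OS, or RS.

— WS: 2×3; PE[0][2] trace:
  after 0 — PE[0][2] acc=0, pass-E 0, pass-S 0
  after 1 — PE[0][2] acc=0, pass-E 0, pass-S 0
  after 2 — PE[0][2] acc=54, pass-E 6, pass-S 54
  after 3 — PE[0][2] acc=18, pass-E 2, pass-S 18
— OS: 2×3; PE[0][2] trace:
  after 0 — PE[0][2] acc=0, pass-E 0, pass-S 0
  after 1 — PE[0][2] acc=0, pass-E 0, pass-S 0
  after 2 — PE[0][2] acc=54, pass-E 6, pass-S 9
  after 3 — PE[0][2] acc=68, pass-E 7, pass-S 2
— RS: 2×2 array has no PE[0][2].

dataflow = WS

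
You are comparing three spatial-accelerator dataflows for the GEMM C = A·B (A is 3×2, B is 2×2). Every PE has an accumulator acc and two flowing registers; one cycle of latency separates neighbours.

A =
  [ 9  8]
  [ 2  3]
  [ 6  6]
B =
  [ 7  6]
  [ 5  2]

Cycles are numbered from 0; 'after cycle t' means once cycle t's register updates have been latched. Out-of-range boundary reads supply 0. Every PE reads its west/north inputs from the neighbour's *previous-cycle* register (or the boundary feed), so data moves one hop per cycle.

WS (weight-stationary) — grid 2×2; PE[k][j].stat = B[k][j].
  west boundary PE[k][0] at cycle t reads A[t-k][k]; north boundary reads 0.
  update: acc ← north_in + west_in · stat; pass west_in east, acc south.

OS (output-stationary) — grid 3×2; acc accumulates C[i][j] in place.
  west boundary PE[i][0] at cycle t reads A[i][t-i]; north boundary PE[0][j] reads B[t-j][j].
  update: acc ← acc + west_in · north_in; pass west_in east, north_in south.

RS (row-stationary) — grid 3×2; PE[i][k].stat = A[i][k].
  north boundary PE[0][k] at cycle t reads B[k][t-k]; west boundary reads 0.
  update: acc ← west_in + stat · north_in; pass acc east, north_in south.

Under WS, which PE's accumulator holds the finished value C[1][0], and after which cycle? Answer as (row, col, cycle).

(row, col, cycle) = (1, 0, 2)

WS: C[1][0] accumulates in PE[1][0]:
  0: (1,0).acc=0  regs=<0,0>
  1: (1,0).acc=103  regs=<8,103>
  2: (1,0).acc=29  regs=<3,29>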